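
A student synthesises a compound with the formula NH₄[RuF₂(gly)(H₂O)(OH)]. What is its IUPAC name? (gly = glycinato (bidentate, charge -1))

The 1 ammonium counter-ion carries a total charge of +1, so each complex ion is 1−.
Ligand charges: 1×aqua (neutral), 1×glycinato (-1 each), 2×fluoro (-1 each), 1×hydroxo (-1 each); total -4. So Ru + (-4) = 1−, giving Ru = +3.
The complex ion is anionic, so ruthenium takes the -ate form ruthenate(III).

ammonium aquadifluoro(glycinato)hydroxoruthenate(III)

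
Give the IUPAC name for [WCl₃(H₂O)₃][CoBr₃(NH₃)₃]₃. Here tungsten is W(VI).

W is given as +6; the cation's ligand charges sum to -3, so the complex cation is 3+.
With 3 anions per cation, each anion must be 3/3 = 1−.
Anion: ligand charges sum to -3; for the ion to be 1−, Co = +2.

triaquatrichlorotungsten(VI) triamminetribromocobaltate(II)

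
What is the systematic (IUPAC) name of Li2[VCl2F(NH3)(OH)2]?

The 2 lithium counter-ions carry a total charge of +2, so each complex ion is 2−.
Ligand charges: 1×fluoro (-1 each), 2×hydroxo (-1 each), 1×ammine (neutral), 2×chloro (-1 each); total -5. So V + (-5) = 2−, giving V = +3.
Ligands are named alphabetically: ammine before chloro before fluoro before hydroxo.
The complex ion is anionic, so vanadium takes the -ate form vanadate(III).

lithium amminedichlorofluorodihydroxovanadate(III)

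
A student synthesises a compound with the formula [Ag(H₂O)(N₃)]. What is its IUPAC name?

aquaazidosilver(I)

There is no counter-ion, so the complex is neutral overall.
Ligand charges: 1×aqua (neutral), 1×azido (-1 each); total -1. So Ag + (-1) = 0, giving Ag = +1.
Ligands are named alphabetically: aqua before azido.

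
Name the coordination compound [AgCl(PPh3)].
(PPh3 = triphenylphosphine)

There is no counter-ion, so the complex is neutral overall.
Ligand charges: 1×chloro (-1 each), 1×triphenylphosphine (neutral); total -1. So Ag + (-1) = 0, giving Ag = +1.
Ligands are named alphabetically: chloro before triphenylphosphine.

chloro(triphenylphosphine)silver(I)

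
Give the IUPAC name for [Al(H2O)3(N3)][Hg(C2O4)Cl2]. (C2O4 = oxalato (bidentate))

Both ions are complex: the cation is named first with the plain metal name, the anion second with the -ate form; each ion's ligands are alphabetised independently.
Aluminium is always +3 in its complexes; the cation's ligand charges sum to -1, so the complex cation is 2+.
A 1:1 salt means the anion carries the equal and opposite charge, 2−.
Anion: ligand charges sum to -4; for the ion to be 2−, Hg = +2.

triaquaazidoaluminium(III) dichlorooxalatomercurate(II)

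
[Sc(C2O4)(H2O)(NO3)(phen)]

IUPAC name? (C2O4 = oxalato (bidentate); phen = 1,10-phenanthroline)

aquanitratooxalato(1,10-phenanthroline)scandium(III)

There is no counter-ion, so the complex is neutral overall.
Ligand charges: 1×nitrato (-1 each), 1×oxalato (-2 each), 1×aqua (neutral), 1×1,10-phenanthroline (neutral); total -3. So Sc + (-3) = 0, giving Sc = +3.
Ligands are named alphabetically: aqua before nitrato before oxalato before phenanthroline.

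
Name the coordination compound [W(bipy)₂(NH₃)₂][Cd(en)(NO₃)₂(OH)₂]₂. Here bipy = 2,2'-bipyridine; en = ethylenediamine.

Both ions are complex: the cation is named first with the plain metal name, the anion second with the -ate form; each ion's ligands are alphabetised independently.
Cadmium is always +2 in its complexes; the anion's ligand charges sum to -4, so the complex anion is 2−.
With 2 anions per cation, the cation must be 2×2 = 4+.
Cation: ligand charges sum to 0; for the ion to be 4+, W = +4.

diamminebis(2,2'-bipyridine)tungsten(IV) (ethylenediamine)dihydroxodinitratocadmate(II)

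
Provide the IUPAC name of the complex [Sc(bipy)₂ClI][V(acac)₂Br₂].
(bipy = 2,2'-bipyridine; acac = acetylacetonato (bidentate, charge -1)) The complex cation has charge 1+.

bis(2,2'-bipyridine)chloroiodoscandium(III) bis(acetylacetonato)dibromovanadate(III)

Both ions are complex: the cation is named first with the plain metal name, the anion second with the -ate form; each ion's ligands are alphabetised independently.
The complex cation is given as 1+; its ligand charges sum to -2, so Sc = +3.
A 1:1 salt means the anion carries the equal and opposite charge, 1−.
Anion: ligand charges sum to -4; for the ion to be 1−, V = +3.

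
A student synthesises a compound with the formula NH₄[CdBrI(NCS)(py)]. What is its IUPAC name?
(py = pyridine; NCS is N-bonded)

ammonium bromoiodoisothiocyanato(pyridine)cadmate(II)

The 1 ammonium counter-ion carries a total charge of +1, so each complex ion is 1−.
Ligand charges: 1×bromo (-1 each), 1×pyridine (neutral), 1×iodo (-1 each), 1×isothiocyanato (-1 each); total -3. So Cd + (-3) = 1−, giving Cd = +2.
Ligands are named alphabetically: bromo before iodo before isothiocyanato before pyridine.
The complex ion is anionic, so cadmium takes the -ate form cadmate(II).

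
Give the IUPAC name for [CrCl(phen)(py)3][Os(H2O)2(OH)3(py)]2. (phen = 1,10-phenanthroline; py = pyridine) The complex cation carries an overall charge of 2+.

The complex cation is given as 2+; its ligand charges sum to -1, so Cr = +3.
With 2 anions per cation, each anion must be 2/2 = 1−.
Anion: ligand charges sum to -3; for the ion to be 1−, Os = +2.

chloro(1,10-phenanthroline)tris(pyridine)chromium(III) diaquatrihydroxo(pyridine)osmate(II)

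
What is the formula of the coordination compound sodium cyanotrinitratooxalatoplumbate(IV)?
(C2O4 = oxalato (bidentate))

Ligands: 1 cyano (CN, -1), 1 oxalato (C2O4, -2), 3 nitrato (NO3, -1). Ligand charge sum = -6.
Charge balance with sodium (+1) requires 1 complex ion per 2 sodium.

Na2[Pb(C2O4)(CN)(NO3)3]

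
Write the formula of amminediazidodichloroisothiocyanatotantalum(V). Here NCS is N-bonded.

Ligands: 1 ammine (NH3, neutral), 2 chloro (Cl, -1), 1 isothiocyanato (NCS, -1), 2 azido (N3, -1). Ligand charge sum = -5.
With Ta in oxidation state +5, the complex ion is [Ta...].

[TaCl2(N3)2(NCS)(NH3)]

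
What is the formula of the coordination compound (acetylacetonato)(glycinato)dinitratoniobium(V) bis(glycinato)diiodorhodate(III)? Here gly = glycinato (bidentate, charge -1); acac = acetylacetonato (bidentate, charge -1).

Cation [Nb…]: ligand charges -4, Nb(V) ⇒ ion charge 1+.
Anion [Rh…]: ligand charges -4, Rh(III) ⇒ ion charge 1−.
One 1+ cation balances one 1− anion.

[Nb(acac)(gly)(NO3)2][Rh(gly)2I2]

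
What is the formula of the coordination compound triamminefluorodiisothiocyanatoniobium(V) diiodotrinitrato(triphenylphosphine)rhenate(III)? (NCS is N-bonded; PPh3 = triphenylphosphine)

[NbF(NCS)2(NH3)3][ReI2(NO3)3(PPh3)]

Cation [Nb…]: ligand charges -3, Nb(V) ⇒ ion charge 2+.
Anion [Re…]: ligand charges -5, Re(III) ⇒ ion charge 2−.
One 2+ cation balances one 2− anion.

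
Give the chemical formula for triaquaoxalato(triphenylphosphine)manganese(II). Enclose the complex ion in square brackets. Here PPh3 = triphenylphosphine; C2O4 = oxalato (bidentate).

[Mn(C2O4)(H2O)3(PPh3)]

Ligands: 1 triphenylphosphine (PPh3, neutral), 3 aqua (H2O, neutral), 1 oxalato (C2O4, -2). Ligand charge sum = -2.
With Mn in oxidation state +2, the complex ion is [Mn...].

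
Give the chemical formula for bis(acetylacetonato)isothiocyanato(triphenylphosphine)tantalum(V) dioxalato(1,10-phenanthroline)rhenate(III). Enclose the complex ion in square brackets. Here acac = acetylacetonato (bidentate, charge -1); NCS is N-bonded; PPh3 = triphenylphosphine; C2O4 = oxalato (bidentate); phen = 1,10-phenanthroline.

[Ta(acac)2(NCS)(PPh3)][Re(C2O4)2(phen)]2

Cation [Ta…]: ligand charges -3, Ta(V) ⇒ ion charge 2+.
Anion [Re…]: ligand charges -4, Re(III) ⇒ ion charge 1−.
One 2+ cation requires 2 of the 1− anion.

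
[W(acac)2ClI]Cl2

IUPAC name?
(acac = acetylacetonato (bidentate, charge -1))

The 2 chloride counter-ions carry a total charge of -2, so each complex ion is 2+.
Ligand charges: 1×chloro (-1 each), 2×acetylacetonato (-1 each), 1×iodo (-1 each); total -4. So W + (-4) = 2+, giving W = +6.
Ligands are named alphabetically: acetylacetonato before chloro before iodo.

bis(acetylacetonato)chloroiodotungsten(VI) chloride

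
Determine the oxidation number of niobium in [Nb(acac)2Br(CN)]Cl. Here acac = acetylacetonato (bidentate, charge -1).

+5

1 chloride outside the brackets (-1 each) → the complex ion is 1+.
Ligand charges: 2×acac = -2; 1×Br = -1; 1×CN = -1; sum -4.
Nb + (-4) = 1+ ⇒ Nb is +5.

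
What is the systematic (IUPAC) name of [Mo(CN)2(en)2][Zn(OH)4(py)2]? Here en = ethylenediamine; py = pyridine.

Both ions are complex: the cation is named first with the plain metal name, the anion second with the -ate form; each ion's ligands are alphabetised independently.
Zinc is always +2 in its complexes; the anion's ligand charges sum to -4, so the complex anion is 2−.
A 1:1 salt means the cation carries the equal and opposite charge, 2+.
Cation: ligand charges sum to -2; for the ion to be 2+, Mo = +4.

dicyanobis(ethylenediamine)molybdenum(IV) tetrahydroxobis(pyridine)zincate(II)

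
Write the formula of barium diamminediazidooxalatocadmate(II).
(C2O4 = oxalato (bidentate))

Ligands: 2 azido (N3, -1), 1 oxalato (C2O4, -2), 2 ammine (NH3, neutral). Ligand charge sum = -4.
Charge balance with barium (+2) requires 1 complex ion per 1 barium.

Ba[Cd(C2O4)(N3)2(NH3)2]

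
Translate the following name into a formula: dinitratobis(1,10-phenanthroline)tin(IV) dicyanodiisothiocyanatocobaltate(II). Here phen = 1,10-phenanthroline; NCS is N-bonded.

[Sn(NO3)2(phen)2][Co(CN)2(NCS)2]

Cation [Sn…]: ligand charges -2, Sn(IV) ⇒ ion charge 2+.
Anion [Co…]: ligand charges -4, Co(II) ⇒ ion charge 2−.
One 2+ cation balances one 2− anion.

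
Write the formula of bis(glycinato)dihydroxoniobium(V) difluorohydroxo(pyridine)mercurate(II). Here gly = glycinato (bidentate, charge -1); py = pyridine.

Cation [Nb…]: ligand charges -4, Nb(V) ⇒ ion charge 1+.
Anion [Hg…]: ligand charges -3, Hg(II) ⇒ ion charge 1−.

[Nb(gly)2(OH)2][HgF2(OH)(py)]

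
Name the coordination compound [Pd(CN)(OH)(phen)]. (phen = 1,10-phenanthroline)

cyanohydroxo(1,10-phenanthroline)palladium(II)

There is no counter-ion, so the complex is neutral overall.
Ligand charges: 1×1,10-phenanthroline (neutral), 1×hydroxo (-1 each), 1×cyano (-1 each); total -2. So Pd + (-2) = 0, giving Pd = +2.
Ligands are named alphabetically: cyano before hydroxo before phenanthroline.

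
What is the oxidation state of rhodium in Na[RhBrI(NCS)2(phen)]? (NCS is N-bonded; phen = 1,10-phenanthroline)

+3

1 sodium outside the brackets (+1 each) → the complex ion is 1−.
Ligand charges: 1×I = -1; 1×Br = -1; 2×NCS = -2; 1×phen neutral; sum -4.
Rh + (-4) = 1− ⇒ Rh is +3.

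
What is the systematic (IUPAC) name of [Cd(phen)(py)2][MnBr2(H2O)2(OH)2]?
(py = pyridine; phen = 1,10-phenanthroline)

(1,10-phenanthroline)bis(pyridine)cadmium(II) diaquadibromodihydroxomanganate(II)

Both ions are complex: the cation is named first with the plain metal name, the anion second with the -ate form; each ion's ligands are alphabetised independently.
Cadmium is always +2 in its complexes; the cation's ligand charges sum to 0, so the complex cation is 2+.
A 1:1 salt means the anion carries the equal and opposite charge, 2−.
Anion: ligand charges sum to -4; for the ion to be 2−, Mn = +2.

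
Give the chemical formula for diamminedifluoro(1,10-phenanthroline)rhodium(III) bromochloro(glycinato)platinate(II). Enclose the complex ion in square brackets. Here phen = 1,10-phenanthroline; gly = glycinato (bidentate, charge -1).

[RhF2(NH3)2(phen)][PtBrCl(gly)]

Cation [Rh…]: ligand charges -2, Rh(III) ⇒ ion charge 1+.
Anion [Pt…]: ligand charges -3, Pt(II) ⇒ ion charge 1−.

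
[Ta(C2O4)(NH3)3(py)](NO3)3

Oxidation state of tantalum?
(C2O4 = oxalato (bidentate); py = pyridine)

3 nitrate outside the brackets (-1 each) → the complex ion is 3+.
Ligand charges: 3×NH3 neutral; 1×C2O4 = -2; 1×py neutral; sum -2.
Ta + (-2) = 3+ ⇒ Ta is +5.

+5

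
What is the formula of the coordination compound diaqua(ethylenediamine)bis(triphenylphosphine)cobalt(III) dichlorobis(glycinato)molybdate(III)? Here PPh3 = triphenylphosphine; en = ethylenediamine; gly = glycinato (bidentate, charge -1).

[Co(en)(H2O)2(PPh3)2][MoCl2(gly)2]3

Cation [Co…]: ligand charges 0, Co(III) ⇒ ion charge 3+.
Anion [Mo…]: ligand charges -4, Mo(III) ⇒ ion charge 1−.
One 3+ cation requires 3 of the 1− anion.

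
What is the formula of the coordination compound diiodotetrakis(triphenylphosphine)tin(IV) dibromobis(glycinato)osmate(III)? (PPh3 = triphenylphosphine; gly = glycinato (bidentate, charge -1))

Cation [Sn…]: ligand charges -2, Sn(IV) ⇒ ion charge 2+.
Anion [Os…]: ligand charges -4, Os(III) ⇒ ion charge 1−.
One 2+ cation requires 2 of the 1− anion.

[SnI2(PPh3)4][OsBr2(gly)2]2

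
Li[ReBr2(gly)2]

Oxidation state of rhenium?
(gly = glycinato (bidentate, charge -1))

+3

1 lithium outside the brackets (+1 each) → the complex ion is 1−.
Ligand charges: 2×gly = -2; 2×Br = -2; sum -4.
Re + (-4) = 1− ⇒ Re is +3.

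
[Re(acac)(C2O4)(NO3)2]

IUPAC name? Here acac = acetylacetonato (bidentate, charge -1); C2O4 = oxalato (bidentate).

(acetylacetonato)dinitratooxalatorhenium(V)

There is no counter-ion, so the complex is neutral overall.
Ligand charges: 1×acetylacetonato (-1 each), 1×oxalato (-2 each), 2×nitrato (-1 each); total -5. So Re + (-5) = 0, giving Re = +5.
Ligands are named alphabetically: acetylacetonato before nitrato before oxalato.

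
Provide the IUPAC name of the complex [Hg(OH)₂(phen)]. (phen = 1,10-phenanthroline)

dihydroxo(1,10-phenanthroline)mercury(II)

There is no counter-ion, so the complex is neutral overall.
Ligand charges: 1×1,10-phenanthroline (neutral), 2×hydroxo (-1 each); total -2. So Hg + (-2) = 0, giving Hg = +2.
Ligands are named alphabetically: hydroxo before phenanthroline.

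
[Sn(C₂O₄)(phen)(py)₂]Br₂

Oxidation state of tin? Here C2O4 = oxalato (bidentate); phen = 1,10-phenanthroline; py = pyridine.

+4

2 bromide outside the brackets (-1 each) → the complex ion is 2+.
Ligand charges: 1×C2O4 = -2; 1×phen neutral; 2×py neutral; sum -2.
Sn + (-2) = 2+ ⇒ Sn is +4.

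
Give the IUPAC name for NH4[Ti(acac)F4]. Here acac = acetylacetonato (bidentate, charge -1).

The 1 ammonium counter-ion carries a total charge of +1, so each complex ion is 1−.
Ligand charges: 1×acetylacetonato (-1 each), 4×fluoro (-1 each); total -5. So Ti + (-5) = 1−, giving Ti = +4.
The complex ion is anionic, so titanium takes the -ate form titanate(IV).

ammonium (acetylacetonato)tetrafluorotitanate(IV)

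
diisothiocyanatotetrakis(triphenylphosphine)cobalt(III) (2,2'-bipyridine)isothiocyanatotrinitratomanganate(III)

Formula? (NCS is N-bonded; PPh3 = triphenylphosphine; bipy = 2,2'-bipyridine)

[Co(NCS)2(PPh3)4][Mn(bipy)(NCS)(NO3)3]

Cation [Co…]: ligand charges -2, Co(III) ⇒ ion charge 1+.
Anion [Mn…]: ligand charges -4, Mn(III) ⇒ ion charge 1−.
One 1+ cation balances one 1− anion.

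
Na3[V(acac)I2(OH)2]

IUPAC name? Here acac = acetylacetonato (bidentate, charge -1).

The 3 sodium counter-ions carry a total charge of +3, so each complex ion is 3−.
Ligand charges: 2×iodo (-1 each), 1×acetylacetonato (-1 each), 2×hydroxo (-1 each); total -5. So V + (-5) = 3−, giving V = +2.
The complex ion is anionic, so vanadium takes the -ate form vanadate(II).

sodium (acetylacetonato)dihydroxodiiodovanadate(II)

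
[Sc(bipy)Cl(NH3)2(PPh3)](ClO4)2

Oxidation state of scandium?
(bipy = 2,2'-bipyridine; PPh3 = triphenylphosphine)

2 perchlorate outside the brackets (-1 each) → the complex ion is 2+.
Ligand charges: 1×Cl = -1; 2×NH3 neutral; 1×bipy neutral; 1×PPh3 neutral; sum -1.
Sc + (-1) = 2+ ⇒ Sc is +3.

+3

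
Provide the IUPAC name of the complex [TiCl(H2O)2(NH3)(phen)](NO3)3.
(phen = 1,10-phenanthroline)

The 3 nitrate counter-ions carry a total charge of -3, so each complex ion is 3+.
Ligand charges: 1×chloro (-1 each), 1×1,10-phenanthroline (neutral), 1×ammine (neutral), 2×aqua (neutral); total -1. So Ti + (-1) = 3+, giving Ti = +4.
Ligands are named alphabetically: ammine before aqua before chloro before phenanthroline.

amminediaquachloro(1,10-phenanthroline)titanium(IV) nitrate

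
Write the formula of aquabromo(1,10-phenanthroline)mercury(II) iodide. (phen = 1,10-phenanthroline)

[HgBr(H2O)(phen)]I

Ligands: 1 aqua (H2O, neutral), 1 bromo (Br, -1), 1 1,10-phenanthroline (phen, neutral). Ligand charge sum = -1.
With Hg in oxidation state +2, the complex ion is [Hg...]^1+.
Charge balance with iodide (-1) requires 1 complex ion per 1 iodide.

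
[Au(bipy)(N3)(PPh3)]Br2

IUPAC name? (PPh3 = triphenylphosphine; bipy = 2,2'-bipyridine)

The 2 bromide counter-ions carry a total charge of -2, so each complex ion is 2+.
Ligand charges: 1×triphenylphosphine (neutral), 1×azido (-1 each), 1×2,2'-bipyridine (neutral); total -1. So Au + (-1) = 2+, giving Au = +3.
Ligands are named alphabetically: azido before bipyridine before triphenylphosphine.

azido(2,2'-bipyridine)(triphenylphosphine)gold(III) bromide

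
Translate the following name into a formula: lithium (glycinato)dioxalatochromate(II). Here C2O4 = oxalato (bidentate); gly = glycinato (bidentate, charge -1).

Ligands: 2 oxalato (C2O4, -2), 1 glycinato (gly, -1). Ligand charge sum = -5.
With Cr in oxidation state +2, the complex ion is [Cr...]^3−.
Charge balance with lithium (+1) requires 1 complex ion per 3 lithium.

Li3[Cr(C2O4)2(gly)]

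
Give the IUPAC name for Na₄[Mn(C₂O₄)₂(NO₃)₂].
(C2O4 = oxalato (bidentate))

The 4 sodium counter-ions carry a total charge of +4, so each complex ion is 4−.
Ligand charges: 2×nitrato (-1 each), 2×oxalato (-2 each); total -6. So Mn + (-6) = 4−, giving Mn = +2.
Ligands are named alphabetically: nitrato before oxalato.
The complex ion is anionic, so manganese takes the -ate form manganate(II).

sodium dinitratodioxalatomanganate(II)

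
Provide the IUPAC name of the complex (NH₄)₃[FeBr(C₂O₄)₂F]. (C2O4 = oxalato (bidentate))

The 3 ammonium counter-ions carry a total charge of +3, so each complex ion is 3−.
Ligand charges: 1×fluoro (-1 each), 2×oxalato (-2 each), 1×bromo (-1 each); total -6. So Fe + (-6) = 3−, giving Fe = +3.
Ligands are named alphabetically: bromo before fluoro before oxalato.
The complex ion is anionic, so iron takes the -ate form ferrate(III).

ammonium bromofluorodioxalatoferrate(III)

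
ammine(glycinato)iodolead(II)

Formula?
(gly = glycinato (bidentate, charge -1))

Ligands: 1 iodo (I, -1), 1 glycinato (gly, -1), 1 ammine (NH3, neutral). Ligand charge sum = -2.
With Pb in oxidation state +2, the complex ion is [Pb...].

[Pb(gly)I(NH3)]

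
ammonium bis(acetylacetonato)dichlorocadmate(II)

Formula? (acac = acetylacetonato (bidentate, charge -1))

Ligands: 2 chloro (Cl, -1), 2 acetylacetonato (acac, -1). Ligand charge sum = -4.
With Cd in oxidation state +2, the complex ion is [Cd...]^2−.
Charge balance with ammonium (+1) requires 1 complex ion per 2 ammonium.

(NH4)2[Cd(acac)2Cl2]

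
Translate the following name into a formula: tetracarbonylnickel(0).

[Ni(CO)4]

Ligands: 4 carbonyl (CO, neutral). Ligand charge sum = 0.
With Ni in oxidation state 0, the complex ion is [Ni...].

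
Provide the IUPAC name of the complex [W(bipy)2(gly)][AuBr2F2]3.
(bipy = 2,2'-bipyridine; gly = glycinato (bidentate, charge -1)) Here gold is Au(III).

Au is given as +3; the anion's ligand charges sum to -4, so the complex anion is 1−.
With 3 anions per cation, the cation must be 3×1 = 3+.
Cation: ligand charges sum to -1; for the ion to be 3+, W = +4.

bis(2,2'-bipyridine)(glycinato)tungsten(IV) dibromodifluoroaurate(III)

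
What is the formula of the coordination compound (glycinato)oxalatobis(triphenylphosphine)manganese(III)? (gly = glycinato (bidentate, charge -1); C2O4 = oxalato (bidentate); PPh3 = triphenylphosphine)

Ligands: 1 glycinato (gly, -1), 1 oxalato (C2O4, -2), 2 triphenylphosphine (PPh3, neutral). Ligand charge sum = -3.
With Mn in oxidation state +3, the complex ion is [Mn...].

[Mn(C2O4)(gly)(PPh3)2]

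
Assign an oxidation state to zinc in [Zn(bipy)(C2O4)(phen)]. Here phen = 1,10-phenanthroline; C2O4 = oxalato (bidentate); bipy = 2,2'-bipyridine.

+2

No counter-ion: the bracketed complex is neutral.
Ligand charges: 1×phen neutral; 1×C2O4 = -2; 1×bipy neutral; sum -2.
Zn + (-2) = 0 ⇒ Zn is +2.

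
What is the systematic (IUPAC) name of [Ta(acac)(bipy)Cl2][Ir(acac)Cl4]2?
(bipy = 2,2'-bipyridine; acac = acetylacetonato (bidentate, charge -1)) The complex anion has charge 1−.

The complex anion is given as 1−; its ligand charges sum to -5, so Ir = +4.
With 2 anions per cation, the cation must be 2×1 = 2+.
Cation: ligand charges sum to -3; for the ion to be 2+, Ta = +5.

(acetylacetonato)(2,2'-bipyridine)dichlorotantalum(V) (acetylacetonato)tetrachloroiridate(IV)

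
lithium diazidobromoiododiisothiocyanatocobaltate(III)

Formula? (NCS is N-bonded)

Ligands: 1 iodo (I, -1), 2 azido (N3, -1), 2 isothiocyanato (NCS, -1), 1 bromo (Br, -1). Ligand charge sum = -6.
Charge balance with lithium (+1) requires 1 complex ion per 3 lithium.

Li3[CoBrI(N3)2(NCS)2]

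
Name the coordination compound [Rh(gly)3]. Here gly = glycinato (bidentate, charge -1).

There is no counter-ion, so the complex is neutral overall.
Ligand charges: 3×glycinato (-1 each); total -3. So Rh + (-3) = 0, giving Rh = +3.

tris(glycinato)rhodium(III)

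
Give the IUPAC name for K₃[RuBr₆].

The 3 potassium counter-ions carry a total charge of +3, so each complex ion is 3−.
Ligand charges: 6×bromo (-1 each); total -6. So Ru + (-6) = 3−, giving Ru = +3.
The complex ion is anionic, so ruthenium takes the -ate form ruthenate(III).

potassium hexabromoruthenate(III)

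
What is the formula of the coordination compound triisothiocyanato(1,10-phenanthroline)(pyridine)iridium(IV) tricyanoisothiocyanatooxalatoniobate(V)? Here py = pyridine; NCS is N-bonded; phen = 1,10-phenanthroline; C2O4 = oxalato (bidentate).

[Ir(NCS)3(phen)(py)][Nb(C2O4)(CN)3(NCS)]

Cation [Ir…]: ligand charges -3, Ir(IV) ⇒ ion charge 1+.
Anion [Nb…]: ligand charges -6, Nb(V) ⇒ ion charge 1−.
One 1+ cation balances one 1− anion.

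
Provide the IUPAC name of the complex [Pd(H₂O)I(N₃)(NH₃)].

ammineaquaazidoiodopalladium(II)

There is no counter-ion, so the complex is neutral overall.
Ligand charges: 1×iodo (-1 each), 1×azido (-1 each), 1×ammine (neutral), 1×aqua (neutral); total -2. So Pd + (-2) = 0, giving Pd = +2.
Ligands are named alphabetically: ammine before aqua before azido before iodo.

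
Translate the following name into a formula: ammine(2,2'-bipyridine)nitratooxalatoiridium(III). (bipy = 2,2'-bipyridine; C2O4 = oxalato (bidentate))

[Ir(bipy)(C2O4)(NH3)(NO3)]

Ligands: 1 nitrato (NO3, -1), 1 ammine (NH3, neutral), 1 2,2'-bipyridine (bipy, neutral), 1 oxalato (C2O4, -2). Ligand charge sum = -3.
With Ir in oxidation state +3, the complex ion is [Ir...].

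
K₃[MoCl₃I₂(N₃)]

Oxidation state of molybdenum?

3 potassium outside the brackets (+1 each) → the complex ion is 3−.
Ligand charges: 3×Cl = -3; 2×I = -2; 1×N3 = -1; sum -6.
Mo + (-6) = 3− ⇒ Mo is +3.

+3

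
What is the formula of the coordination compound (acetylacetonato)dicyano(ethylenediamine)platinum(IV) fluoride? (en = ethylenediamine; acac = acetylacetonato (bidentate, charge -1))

[Pt(acac)(CN)2(en)]F

Ligands: 2 cyano (CN, -1), 1 ethylenediamine (en, neutral), 1 acetylacetonato (acac, -1). Ligand charge sum = -3.
With Pt in oxidation state +4, the complex ion is [Pt...]^1+.
Charge balance with fluoride (-1) requires 1 complex ion per 1 fluoride.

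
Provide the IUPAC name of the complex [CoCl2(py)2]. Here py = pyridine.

dichlorobis(pyridine)cobalt(II)

There is no counter-ion, so the complex is neutral overall.
Ligand charges: 2×chloro (-1 each), 2×pyridine (neutral); total -2. So Co + (-2) = 0, giving Co = +2.
Ligands are named alphabetically: chloro before pyridine.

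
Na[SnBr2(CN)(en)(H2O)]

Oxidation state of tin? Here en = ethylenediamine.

1 sodium outside the brackets (+1 each) → the complex ion is 1−.
Ligand charges: 2×Br = -2; 1×CN = -1; 1×H2O neutral; 1×en neutral; sum -3.
Sn + (-3) = 1− ⇒ Sn is +2.

+2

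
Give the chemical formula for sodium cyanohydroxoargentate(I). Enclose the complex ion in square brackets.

Ligands: 1 cyano (CN, -1), 1 hydroxo (OH, -1). Ligand charge sum = -2.
With Ag in oxidation state +1, the complex ion is [Ag...]^1−.
Charge balance with sodium (+1) requires 1 complex ion per 1 sodium.

Na[Ag(CN)(OH)]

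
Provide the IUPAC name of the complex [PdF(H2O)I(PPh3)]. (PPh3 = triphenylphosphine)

There is no counter-ion, so the complex is neutral overall.
Ligand charges: 1×fluoro (-1 each), 1×aqua (neutral), 1×triphenylphosphine (neutral), 1×iodo (-1 each); total -2. So Pd + (-2) = 0, giving Pd = +2.
Ligands are named alphabetically: aqua before fluoro before iodo before triphenylphosphine.

aquafluoroiodo(triphenylphosphine)palladium(II)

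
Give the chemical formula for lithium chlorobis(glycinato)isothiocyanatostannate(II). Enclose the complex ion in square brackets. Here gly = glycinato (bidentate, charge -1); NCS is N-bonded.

Li2[SnCl(gly)2(NCS)]

Ligands: 2 glycinato (gly, -1), 1 isothiocyanato (NCS, -1), 1 chloro (Cl, -1). Ligand charge sum = -4.
Charge balance with lithium (+1) requires 1 complex ion per 2 lithium.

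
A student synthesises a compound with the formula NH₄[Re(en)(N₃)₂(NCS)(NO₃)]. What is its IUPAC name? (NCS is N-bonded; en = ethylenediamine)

ammonium diazido(ethylenediamine)isothiocyanatonitratorhenate(III)

The 1 ammonium counter-ion carries a total charge of +1, so each complex ion is 1−.
Ligand charges: 1×isothiocyanato (-1 each), 2×azido (-1 each), 1×ethylenediamine (neutral), 1×nitrato (-1 each); total -4. So Re + (-4) = 1−, giving Re = +3.
Ligands are named alphabetically: azido before ethylenediamine before isothiocyanato before nitrato.
The complex ion is anionic, so rhenium takes the -ate form rhenate(III).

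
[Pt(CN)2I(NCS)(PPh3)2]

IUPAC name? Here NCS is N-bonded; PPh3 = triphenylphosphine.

dicyanoiodoisothiocyanatobis(triphenylphosphine)platinum(IV)

There is no counter-ion, so the complex is neutral overall.
Ligand charges: 1×isothiocyanato (-1 each), 1×iodo (-1 each), 2×triphenylphosphine (neutral), 2×cyano (-1 each); total -4. So Pt + (-4) = 0, giving Pt = +4.
Ligands are named alphabetically: cyano before iodo before isothiocyanato before triphenylphosphine.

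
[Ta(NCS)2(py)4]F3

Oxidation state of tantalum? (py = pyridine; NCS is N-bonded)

3 fluoride outside the brackets (-1 each) → the complex ion is 3+.
Ligand charges: 4×py neutral; 2×NCS = -2; sum -2.
Ta + (-2) = 3+ ⇒ Ta is +5.

+5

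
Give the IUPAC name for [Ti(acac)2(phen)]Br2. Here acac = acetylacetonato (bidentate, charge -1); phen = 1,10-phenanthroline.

bis(acetylacetonato)(1,10-phenanthroline)titanium(IV) bromide

The 2 bromide counter-ions carry a total charge of -2, so each complex ion is 2+.
Ligand charges: 2×acetylacetonato (-1 each), 1×1,10-phenanthroline (neutral); total -2. So Ti + (-2) = 2+, giving Ti = +4.
Ligands are named alphabetically: acetylacetonato before phenanthroline.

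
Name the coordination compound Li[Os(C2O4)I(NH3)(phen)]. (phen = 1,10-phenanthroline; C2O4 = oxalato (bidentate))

The 1 lithium counter-ion carries a total charge of +1, so each complex ion is 1−.
Ligand charges: 1×ammine (neutral), 1×iodo (-1 each), 1×1,10-phenanthroline (neutral), 1×oxalato (-2 each); total -3. So Os + (-3) = 1−, giving Os = +2.
Ligands are named alphabetically: ammine before iodo before oxalato before phenanthroline.
The complex ion is anionic, so osmium takes the -ate form osmate(II).

lithium ammineiodooxalato(1,10-phenanthroline)osmate(II)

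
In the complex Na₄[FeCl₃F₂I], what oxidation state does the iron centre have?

4 sodium outside the brackets (+1 each) → the complex ion is 4−.
Ligand charges: 2×F = -2; 1×I = -1; 3×Cl = -3; sum -6.
Fe + (-6) = 4− ⇒ Fe is +2.

+2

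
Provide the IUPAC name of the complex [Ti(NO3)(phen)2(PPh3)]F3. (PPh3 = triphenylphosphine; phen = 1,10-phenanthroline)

The 3 fluoride counter-ions carry a total charge of -3, so each complex ion is 3+.
Ligand charges: 1×nitrato (-1 each), 1×triphenylphosphine (neutral), 2×1,10-phenanthroline (neutral); total -1. So Ti + (-1) = 3+, giving Ti = +4.
Ligands are named alphabetically: nitrato before phenanthroline before triphenylphosphine.

nitratobis(1,10-phenanthroline)(triphenylphosphine)titanium(IV) fluoride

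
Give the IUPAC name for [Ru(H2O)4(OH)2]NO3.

The 1 nitrate counter-ion carries a total charge of -1, so each complex ion is 1+.
Ligand charges: 2×hydroxo (-1 each), 4×aqua (neutral); total -2. So Ru + (-2) = 1+, giving Ru = +3.
Ligands are named alphabetically: aqua before hydroxo.

tetraaquadihydroxoruthenium(III) nitrate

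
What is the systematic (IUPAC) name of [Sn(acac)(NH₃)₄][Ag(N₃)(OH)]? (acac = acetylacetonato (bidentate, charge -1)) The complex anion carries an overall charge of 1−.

(acetylacetonato)tetraamminetin(II) azidohydroxoargentate(I)

Both ions are complex: the cation is named first with the plain metal name, the anion second with the -ate form; each ion's ligands are alphabetised independently.
The complex anion is given as 1−; its ligand charges sum to -2, so Ag = +1.
A 1:1 salt means the cation carries the equal and opposite charge, 1+.
Cation: ligand charges sum to -1; for the ion to be 1+, Sn = +2.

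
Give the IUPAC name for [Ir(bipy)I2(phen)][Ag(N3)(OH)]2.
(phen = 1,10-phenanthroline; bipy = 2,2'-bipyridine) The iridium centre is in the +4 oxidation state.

(2,2'-bipyridine)diiodo(1,10-phenanthroline)iridium(IV) azidohydroxoargentate(I)

Ir is given as +4; the cation's ligand charges sum to -2, so the complex cation is 2+.
With 2 anions per cation, each anion must be 2/2 = 1−.
Anion: ligand charges sum to -2; for the ion to be 1−, Ag = +1.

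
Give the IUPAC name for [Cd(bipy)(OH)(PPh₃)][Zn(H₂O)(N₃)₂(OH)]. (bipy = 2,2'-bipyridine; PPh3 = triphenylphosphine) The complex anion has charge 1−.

(2,2'-bipyridine)hydroxo(triphenylphosphine)cadmium(II) aquadiazidohydroxozincate(II)

Both ions are complex: the cation is named first with the plain metal name, the anion second with the -ate form; each ion's ligands are alphabetised independently.
The complex anion is given as 1−; its ligand charges sum to -3, so Zn = +2.
A 1:1 salt means the cation carries the equal and opposite charge, 1+.
Cation: ligand charges sum to -1; for the ion to be 1+, Cd = +2.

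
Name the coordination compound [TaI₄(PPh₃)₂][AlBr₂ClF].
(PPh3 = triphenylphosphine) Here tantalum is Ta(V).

tetraiodobis(triphenylphosphine)tantalum(V) dibromochlorofluoroaluminate(III)

Both ions are complex: the cation is named first with the plain metal name, the anion second with the -ate form; each ion's ligands are alphabetised independently.
Ta is given as +5; the cation's ligand charges sum to -4, so the complex cation is 1+.
A 1:1 salt means the anion carries the equal and opposite charge, 1−.
Anion: ligand charges sum to -4; for the ion to be 1−, Al = +3.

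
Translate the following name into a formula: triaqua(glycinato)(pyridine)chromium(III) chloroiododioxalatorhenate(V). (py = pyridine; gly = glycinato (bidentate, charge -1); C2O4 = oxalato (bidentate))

Cation [Cr…]: ligand charges -1, Cr(III) ⇒ ion charge 2+.
Anion [Re…]: ligand charges -6, Re(V) ⇒ ion charge 1−.
One 2+ cation requires 2 of the 1− anion.

[Cr(gly)(H2O)3(py)][Re(C2O4)2ClI]2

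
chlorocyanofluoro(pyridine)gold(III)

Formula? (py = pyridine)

Ligands: 1 cyano (CN, -1), 1 fluoro (F, -1), 1 chloro (Cl, -1), 1 pyridine (py, neutral). Ligand charge sum = -3.
With Au in oxidation state +3, the complex ion is [Au...].

[AuCl(CN)F(py)]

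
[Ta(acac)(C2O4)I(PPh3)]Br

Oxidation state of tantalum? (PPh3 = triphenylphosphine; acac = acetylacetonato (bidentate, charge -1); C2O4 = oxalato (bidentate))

+5

1 bromide outside the brackets (-1 each) → the complex ion is 1+.
Ligand charges: 1×I = -1; 1×PPh3 neutral; 1×acac = -1; 1×C2O4 = -2; sum -4.
Ta + (-4) = 1+ ⇒ Ta is +5.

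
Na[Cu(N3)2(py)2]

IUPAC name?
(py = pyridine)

sodium diazidobis(pyridine)cuprate(I)

The 1 sodium counter-ion carries a total charge of +1, so each complex ion is 1−.
Ligand charges: 2×pyridine (neutral), 2×azido (-1 each); total -2. So Cu + (-2) = 1−, giving Cu = +1.
The complex ion is anionic, so copper takes the -ate form cuprate(I).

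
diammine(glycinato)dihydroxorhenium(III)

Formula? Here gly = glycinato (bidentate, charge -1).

Ligands: 2 ammine (NH3, neutral), 1 glycinato (gly, -1), 2 hydroxo (OH, -1). Ligand charge sum = -3.
With Re in oxidation state +3, the complex ion is [Re...].

[Re(gly)(NH3)2(OH)2]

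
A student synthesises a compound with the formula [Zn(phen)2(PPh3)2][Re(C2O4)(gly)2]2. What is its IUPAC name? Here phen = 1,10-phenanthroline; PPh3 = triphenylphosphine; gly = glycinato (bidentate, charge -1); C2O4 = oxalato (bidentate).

bis(1,10-phenanthroline)bis(triphenylphosphine)zinc(II) bis(glycinato)oxalatorhenate(III)

Both ions are complex: the cation is named first with the plain metal name, the anion second with the -ate form; each ion's ligands are alphabetised independently.
Zinc is always +2 in its complexes; the cation's ligand charges sum to 0, so the complex cation is 2+.
With 2 anions per cation, each anion must be 2/2 = 1−.
Anion: ligand charges sum to -4; for the ion to be 1−, Re = +3.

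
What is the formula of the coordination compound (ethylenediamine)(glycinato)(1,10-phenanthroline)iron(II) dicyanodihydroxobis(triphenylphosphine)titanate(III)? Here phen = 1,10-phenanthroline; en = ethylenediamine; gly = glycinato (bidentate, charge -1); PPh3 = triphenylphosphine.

[Fe(en)(gly)(phen)][Ti(CN)2(OH)2(PPh3)2]

Cation [Fe…]: ligand charges -1, Fe(II) ⇒ ion charge 1+.
Anion [Ti…]: ligand charges -4, Ti(III) ⇒ ion charge 1−.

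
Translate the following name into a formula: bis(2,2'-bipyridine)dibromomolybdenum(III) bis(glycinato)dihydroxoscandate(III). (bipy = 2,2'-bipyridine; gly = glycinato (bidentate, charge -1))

Cation [Mo…]: ligand charges -2, Mo(III) ⇒ ion charge 1+.
Anion [Sc…]: ligand charges -4, Sc(III) ⇒ ion charge 1−.

[Mo(bipy)2Br2][Sc(gly)2(OH)2]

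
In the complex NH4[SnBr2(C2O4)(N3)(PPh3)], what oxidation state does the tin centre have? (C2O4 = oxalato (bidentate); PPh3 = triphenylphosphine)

1 ammonium outside the brackets (+1 each) → the complex ion is 1−.
Ligand charges: 2×Br = -2; 1×N3 = -1; 1×C2O4 = -2; 1×PPh3 neutral; sum -5.
Sn + (-5) = 1− ⇒ Sn is +4.

+4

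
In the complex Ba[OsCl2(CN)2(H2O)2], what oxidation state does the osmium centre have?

1 barium outside the brackets (+2 each) → the complex ion is 2−.
Ligand charges: 2×Cl = -2; 2×CN = -2; 2×H2O neutral; sum -4.
Os + (-4) = 2− ⇒ Os is +2.

+2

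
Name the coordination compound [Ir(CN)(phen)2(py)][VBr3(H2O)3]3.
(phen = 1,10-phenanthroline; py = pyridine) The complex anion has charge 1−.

cyanobis(1,10-phenanthroline)(pyridine)iridium(IV) triaquatribromovanadate(II)

The complex anion is given as 1−; its ligand charges sum to -3, so V = +2.
With 3 anions per cation, the cation must be 3×1 = 3+.
Cation: ligand charges sum to -1; for the ion to be 3+, Ir = +4.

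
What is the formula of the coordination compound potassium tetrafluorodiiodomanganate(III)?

K3[MnF4I2]

Ligands: 4 fluoro (F, -1), 2 iodo (I, -1). Ligand charge sum = -6.
Charge balance with potassium (+1) requires 1 complex ion per 3 potassium.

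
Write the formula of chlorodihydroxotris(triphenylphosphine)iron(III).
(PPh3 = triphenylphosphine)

Ligands: 1 chloro (Cl, -1), 3 triphenylphosphine (PPh3, neutral), 2 hydroxo (OH, -1). Ligand charge sum = -3.
With Fe in oxidation state +3, the complex ion is [Fe...].

[FeCl(OH)2(PPh3)3]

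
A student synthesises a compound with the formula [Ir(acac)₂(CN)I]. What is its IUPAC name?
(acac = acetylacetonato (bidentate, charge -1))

bis(acetylacetonato)cyanoiodoiridium(IV)

There is no counter-ion, so the complex is neutral overall.
Ligand charges: 1×iodo (-1 each), 1×cyano (-1 each), 2×acetylacetonato (-1 each); total -4. So Ir + (-4) = 0, giving Ir = +4.
Ligands are named alphabetically: acetylacetonato before cyano before iodo.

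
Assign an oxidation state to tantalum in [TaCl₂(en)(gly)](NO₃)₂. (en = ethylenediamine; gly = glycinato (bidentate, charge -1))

+5

2 nitrate outside the brackets (-1 each) → the complex ion is 2+.
Ligand charges: 2×Cl = -2; 1×en neutral; 1×gly = -1; sum -3.
Ta + (-3) = 2+ ⇒ Ta is +5.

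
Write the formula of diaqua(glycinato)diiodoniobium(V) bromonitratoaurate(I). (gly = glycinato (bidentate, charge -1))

Cation [Nb…]: ligand charges -3, Nb(V) ⇒ ion charge 2+.
Anion [Au…]: ligand charges -2, Au(I) ⇒ ion charge 1−.
One 2+ cation requires 2 of the 1− anion.

[Nb(gly)(H2O)2I2][AuBr(NO3)]2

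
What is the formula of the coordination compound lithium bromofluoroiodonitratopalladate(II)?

Ligands: 1 iodo (I, -1), 1 bromo (Br, -1), 1 fluoro (F, -1), 1 nitrato (NO3, -1). Ligand charge sum = -4.
With Pd in oxidation state +2, the complex ion is [Pd...]^2−.
Charge balance with lithium (+1) requires 1 complex ion per 2 lithium.

Li2[PdBrFI(NO3)]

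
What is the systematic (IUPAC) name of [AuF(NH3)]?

There is no counter-ion, so the complex is neutral overall.
Ligand charges: 1×fluoro (-1 each), 1×ammine (neutral); total -1. So Au + (-1) = 0, giving Au = +1.
Ligands are named alphabetically: ammine before fluoro.

amminefluorogold(I)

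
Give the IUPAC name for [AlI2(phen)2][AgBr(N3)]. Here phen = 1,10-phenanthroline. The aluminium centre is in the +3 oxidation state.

Al is given as +3; the cation's ligand charges sum to -2, so the complex cation is 1+.
A 1:1 salt means the anion carries the equal and opposite charge, 1−.
Anion: ligand charges sum to -2; for the ion to be 1−, Ag = +1.

diiodobis(1,10-phenanthroline)aluminium(III) azidobromoargentate(I)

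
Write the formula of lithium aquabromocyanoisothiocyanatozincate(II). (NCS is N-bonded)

Li[ZnBr(CN)(H2O)(NCS)]

Ligands: 1 isothiocyanato (NCS, -1), 1 aqua (H2O, neutral), 1 bromo (Br, -1), 1 cyano (CN, -1). Ligand charge sum = -3.
With Zn in oxidation state +2, the complex ion is [Zn...]^1−.
Charge balance with lithium (+1) requires 1 complex ion per 1 lithium.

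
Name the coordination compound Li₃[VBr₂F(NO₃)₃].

The 3 lithium counter-ions carry a total charge of +3, so each complex ion is 3−.
Ligand charges: 1×fluoro (-1 each), 2×bromo (-1 each), 3×nitrato (-1 each); total -6. So V + (-6) = 3−, giving V = +3.
Ligands are named alphabetically: bromo before fluoro before nitrato.
The complex ion is anionic, so vanadium takes the -ate form vanadate(III).

lithium dibromofluorotrinitratovanadate(III)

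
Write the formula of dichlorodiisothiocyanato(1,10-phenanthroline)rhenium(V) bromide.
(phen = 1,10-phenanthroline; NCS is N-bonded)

Ligands: 1 1,10-phenanthroline (phen, neutral), 2 chloro (Cl, -1), 2 isothiocyanato (NCS, -1). Ligand charge sum = -4.
With Re in oxidation state +5, the complex ion is [Re...]^1+.
Charge balance with bromide (-1) requires 1 complex ion per 1 bromide.

[ReCl2(NCS)2(phen)]Br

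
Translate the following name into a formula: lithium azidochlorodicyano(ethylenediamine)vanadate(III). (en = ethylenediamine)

Li[VCl(CN)2(en)(N3)]

Ligands: 2 cyano (CN, -1), 1 chloro (Cl, -1), 1 ethylenediamine (en, neutral), 1 azido (N3, -1). Ligand charge sum = -4.
With V in oxidation state +3, the complex ion is [V...]^1−.
Charge balance with lithium (+1) requires 1 complex ion per 1 lithium.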